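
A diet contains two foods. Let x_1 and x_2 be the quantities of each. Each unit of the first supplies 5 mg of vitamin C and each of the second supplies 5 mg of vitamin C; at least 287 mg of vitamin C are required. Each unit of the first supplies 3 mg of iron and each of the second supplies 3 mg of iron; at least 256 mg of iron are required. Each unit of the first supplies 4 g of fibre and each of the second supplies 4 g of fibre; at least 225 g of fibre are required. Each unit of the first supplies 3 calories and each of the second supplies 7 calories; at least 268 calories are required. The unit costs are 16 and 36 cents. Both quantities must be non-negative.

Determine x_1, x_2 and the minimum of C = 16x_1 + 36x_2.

Vertices and C = 16x_1 + 36x_2:
  (0, 256/3) → C = 3072
  (268/3, 0) → C = 4288/3
  (247/3, 3) → C = 4276/3
The feasible region is unbounded (it extends along (0, 1), (1, 0)), but C strictly increases along every unbounded feasible direction, so there is no improving ray and the minimum is attained at a vertex.

The binding constraints are 3x_1 + 3x_2 = 256 and 3x_1 + 7x_2 = 268.
Solving simultaneously gives x_1 = 247/3, x_2 = 3.

x_1 = 247/3, x_2 = 3, minimum C = 4276/3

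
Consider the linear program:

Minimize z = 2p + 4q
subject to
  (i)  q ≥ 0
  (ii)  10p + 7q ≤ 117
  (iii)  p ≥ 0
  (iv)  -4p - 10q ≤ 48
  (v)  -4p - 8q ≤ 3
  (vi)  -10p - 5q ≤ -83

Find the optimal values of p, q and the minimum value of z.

Feasible corners and z = 2p + 4q:
  (117/10, 0) → z = 117/5
  (83/10, 0) → z = 83/5
  (0, 117/7) → z = 468/7
  (0, 83/5) → z = 332/5

The optimum lies where q = 0 and -10p - 5q = -83.
Solving simultaneously gives p = 83/10, q = 0.

p = 83/10, q = 0, minimum z = 83/5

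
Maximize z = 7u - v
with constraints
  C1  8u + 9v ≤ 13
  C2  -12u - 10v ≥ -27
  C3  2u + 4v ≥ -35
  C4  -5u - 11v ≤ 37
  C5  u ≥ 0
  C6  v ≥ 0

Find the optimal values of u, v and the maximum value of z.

Corner points and z = 7u - v:
  (0, 13/9) → z = -13/9
  (13/8, 0) → z = 91/8
  (0, 0) → z = 0

u = 13/8, v = 0, maximum z = 91/8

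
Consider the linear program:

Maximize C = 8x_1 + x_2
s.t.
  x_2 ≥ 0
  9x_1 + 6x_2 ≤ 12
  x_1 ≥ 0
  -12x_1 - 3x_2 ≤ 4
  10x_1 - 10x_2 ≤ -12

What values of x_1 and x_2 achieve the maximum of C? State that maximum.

x_1 = 8/25, x_2 = 38/25, maximum C = 102/25

Extreme points and C = 8x_1 + x_2:
  (0, 2) → C = 2
  (8/25, 38/25) → C = 102/25
  (0, 6/5) → C = 6/5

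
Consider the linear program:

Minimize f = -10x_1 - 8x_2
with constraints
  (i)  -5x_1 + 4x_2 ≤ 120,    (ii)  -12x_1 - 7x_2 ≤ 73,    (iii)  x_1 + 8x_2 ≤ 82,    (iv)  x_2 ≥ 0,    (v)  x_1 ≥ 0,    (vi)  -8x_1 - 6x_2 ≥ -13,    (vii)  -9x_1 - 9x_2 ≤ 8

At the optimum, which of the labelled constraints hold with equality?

(v) and (vi)

Vertices and f = -10x_1 - 8x_2:
  (0, 0) → f = 0
  (13/8, 0) → f = -65/4
  (0, 13/6) → f = -52/3

The minimum is at (0, 13/6). Substituting into each constraint, equality holds for (v) and (vi); the remaining constraints have slack.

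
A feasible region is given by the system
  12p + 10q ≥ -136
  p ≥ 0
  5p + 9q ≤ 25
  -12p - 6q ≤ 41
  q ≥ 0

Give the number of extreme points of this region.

3

Pairwise boundary intersections that survive every other constraint:
  (0, 25/9)
  (0, 0)
  (5, 0)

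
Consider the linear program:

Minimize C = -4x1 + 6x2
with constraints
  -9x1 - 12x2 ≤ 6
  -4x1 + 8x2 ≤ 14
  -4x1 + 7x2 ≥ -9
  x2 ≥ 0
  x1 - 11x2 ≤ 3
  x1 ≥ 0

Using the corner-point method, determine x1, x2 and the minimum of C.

x1 = 85/2, x2 = 23, minimum C = -32

Feasible corners and C = -4x1 + 6x2:
  (85/2, 23) → C = -32
  (0, 7/4) → C = 21/2
  (9/4, 0) → C = -9
  (0, 0) → C = 0

The binding constraints are -4x1 + 8x2 = 14 and -4x1 + 7x2 = -9.
Solving simultaneously gives x1 = 85/2, x2 = 23.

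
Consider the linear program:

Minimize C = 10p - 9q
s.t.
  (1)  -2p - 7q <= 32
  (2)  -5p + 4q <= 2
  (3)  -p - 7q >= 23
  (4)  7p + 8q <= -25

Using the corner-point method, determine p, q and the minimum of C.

p = -106/39, q = -113/39, minimum C = -43/39

Feasible corners and C = 10p - 9q:
  (-142/43, -156/43) → C = -16/43
  (27/11, -58/11) → C = 72
  (-106/39, -113/39) → C = -43/39
  (9/41, -136/41) → C = 1314/41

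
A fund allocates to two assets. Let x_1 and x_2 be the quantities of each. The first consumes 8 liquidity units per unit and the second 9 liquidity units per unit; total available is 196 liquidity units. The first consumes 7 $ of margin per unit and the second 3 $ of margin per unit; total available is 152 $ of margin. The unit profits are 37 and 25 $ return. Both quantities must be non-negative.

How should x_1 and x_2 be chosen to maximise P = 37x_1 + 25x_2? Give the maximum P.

x_1 = 20, x_2 = 4, maximum P = 840

Corner points and P = 37x_1 + 25x_2:
  (0, 0) → P = 0
  (0, 196/9) → P = 4900/9
  (152/7, 0) → P = 5624/7
  (20, 4) → P = 840

The binding constraints are 8x_1 + 9x_2 = 196 and 7x_1 + 3x_2 = 152.
Solving simultaneously gives x_1 = 20, x_2 = 4.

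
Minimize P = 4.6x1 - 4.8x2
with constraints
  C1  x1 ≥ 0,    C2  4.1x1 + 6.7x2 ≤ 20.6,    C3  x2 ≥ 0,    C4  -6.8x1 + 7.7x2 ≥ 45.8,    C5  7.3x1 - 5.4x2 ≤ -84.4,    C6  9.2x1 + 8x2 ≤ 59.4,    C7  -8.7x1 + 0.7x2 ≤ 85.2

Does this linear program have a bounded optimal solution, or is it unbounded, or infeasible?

infeasible

The boundaries 4.1x1 + 6.7x2 = 20.6 and 7.3x1 - 5.4x2 = -84.4 meet at (-45424/7105, 49642/7105), but that point violates x1 ≥ 0. Every candidate vertex is excluded by some other constraint, so the feasible region is empty.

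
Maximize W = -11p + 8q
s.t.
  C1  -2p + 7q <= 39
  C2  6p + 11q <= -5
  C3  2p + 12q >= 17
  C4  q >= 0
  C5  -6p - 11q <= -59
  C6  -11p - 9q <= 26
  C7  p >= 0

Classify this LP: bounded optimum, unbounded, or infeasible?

infeasible

Constraints 6p + 11q ≤ -5 and -6p - 11q ≤ -59 have parallel boundaries but demand opposite sides — no point can satisfy both, so the region is empty.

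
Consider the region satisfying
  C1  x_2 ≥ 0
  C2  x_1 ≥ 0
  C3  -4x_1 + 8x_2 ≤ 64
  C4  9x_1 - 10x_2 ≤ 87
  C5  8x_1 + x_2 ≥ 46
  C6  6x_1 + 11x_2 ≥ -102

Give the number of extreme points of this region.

Of the 15 pairwise boundary intersections, those satisfying every inequality are:
  (29/3, 0)
  (23/4, 0)
  (167/4, 231/8)
  (76/17, 174/17)

4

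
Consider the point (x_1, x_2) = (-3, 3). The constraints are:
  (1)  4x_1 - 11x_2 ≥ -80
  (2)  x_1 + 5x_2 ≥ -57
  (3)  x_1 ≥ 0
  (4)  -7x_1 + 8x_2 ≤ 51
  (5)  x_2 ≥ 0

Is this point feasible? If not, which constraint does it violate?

not feasible — violates (3)

Constraint (3): x_1 = -3, which is not ≥ 0. All other constraints are satisfied.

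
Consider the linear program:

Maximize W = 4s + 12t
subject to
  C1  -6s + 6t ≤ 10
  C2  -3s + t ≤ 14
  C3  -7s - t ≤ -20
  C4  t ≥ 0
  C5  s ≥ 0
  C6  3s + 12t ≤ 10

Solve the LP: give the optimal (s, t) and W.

Corner points and W = 4s + 12t:
  (20/7, 0) → W = 80/7
  (230/81, 10/81) → W = 1040/81
  (10/3, 0) → W = 40/3

s = 10/3, t = 0, maximum W = 40/3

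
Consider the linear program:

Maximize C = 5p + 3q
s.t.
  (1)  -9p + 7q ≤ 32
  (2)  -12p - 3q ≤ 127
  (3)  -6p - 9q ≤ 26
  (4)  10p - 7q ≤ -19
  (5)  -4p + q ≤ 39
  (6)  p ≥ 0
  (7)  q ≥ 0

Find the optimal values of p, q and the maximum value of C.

p = 13, q = 149/7, maximum C = 902/7

Feasible corners and C = 5p + 3q:
  (13, 149/7) → C = 902/7
  (0, 32/7) → C = 96/7
  (0, 19/7) → C = 57/7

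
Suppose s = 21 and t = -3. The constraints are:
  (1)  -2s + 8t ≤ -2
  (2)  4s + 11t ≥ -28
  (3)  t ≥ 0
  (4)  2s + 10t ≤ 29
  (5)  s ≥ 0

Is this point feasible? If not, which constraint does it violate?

Constraint (3): t = -3, which is not ≥ 0. All other constraints are satisfied.

not feasible — violates (3)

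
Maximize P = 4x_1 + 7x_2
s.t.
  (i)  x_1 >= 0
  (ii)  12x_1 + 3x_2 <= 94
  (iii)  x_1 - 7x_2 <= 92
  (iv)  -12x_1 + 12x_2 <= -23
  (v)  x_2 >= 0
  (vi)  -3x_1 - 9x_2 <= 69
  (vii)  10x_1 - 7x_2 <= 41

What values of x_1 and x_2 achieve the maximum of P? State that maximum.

x_1 = 133/20, x_2 = 71/15, maximum P = 896/15

Feasible corners and P = 4x_1 + 7x_2:
  (133/20, 71/15) → P = 896/15
  (781/114, 224/57) → P = 3130/57
  (23/12, 0) → P = 23/3
  (41/10, 0) → P = 82/5

The binding constraints are 12x_1 + 3x_2 = 94 and -12x_1 + 12x_2 = -23.
Solving simultaneously gives x_1 = 133/20, x_2 = 71/15.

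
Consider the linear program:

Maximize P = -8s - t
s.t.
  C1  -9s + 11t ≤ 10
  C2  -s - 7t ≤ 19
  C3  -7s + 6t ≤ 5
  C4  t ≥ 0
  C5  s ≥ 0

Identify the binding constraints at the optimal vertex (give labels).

Corner points and P = -8s - t:
  (5/23, 25/23) → P = -65/23
  (0, 5/6) → P = -5/6
  (0, 0) → P = 0
The feasible region is unbounded (it extends along (11, 9), (1, 0)), but P strictly decreases along every unbounded feasible direction, so there is no improving ray and the maximum is attained at a vertex.

The maximum is at (0, 0). Substituting into each constraint, equality holds for C4 and C5; the remaining constraints have slack.

C4 and C5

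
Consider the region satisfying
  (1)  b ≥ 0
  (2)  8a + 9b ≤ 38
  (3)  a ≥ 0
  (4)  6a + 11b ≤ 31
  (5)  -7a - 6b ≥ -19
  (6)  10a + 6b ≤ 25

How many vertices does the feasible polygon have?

Of the 15 pairwise boundary intersections, those satisfying every inequality are:
  (0, 0)
  (5/2, 0)
  (0, 31/11)
  (23/41, 103/41)
  (2, 5/6)

5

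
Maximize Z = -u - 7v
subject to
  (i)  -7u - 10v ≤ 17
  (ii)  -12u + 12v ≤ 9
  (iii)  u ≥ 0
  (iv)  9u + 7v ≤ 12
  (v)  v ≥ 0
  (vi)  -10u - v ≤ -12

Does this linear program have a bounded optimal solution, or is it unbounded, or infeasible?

Feasible corners and Z = -u - 7v:
  (4/3, 0) → Z = -4/3
  (72/61, 12/61) → Z = -156/61
  (6/5, 0) → Z = -6/5
The feasible region has finitely many vertices and no improving ray; the maximum is -6/5 at (6/5, 0).

bounded optimum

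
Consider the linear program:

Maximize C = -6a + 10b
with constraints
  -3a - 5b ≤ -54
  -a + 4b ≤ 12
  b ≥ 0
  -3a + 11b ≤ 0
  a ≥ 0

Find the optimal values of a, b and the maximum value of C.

Extreme points and C = -6a + 10b:
  (18, 0) → C = -108
  (99/8, 27/8) → C = -81/2
  (132, 36) → C = -432
The feasible region is unbounded (it extends along (1, 0), (4, 1)), but C strictly decreases along every unbounded feasible direction, so there is no improving ray and the maximum is attained at a vertex.

At the optimal vertex, -3a - 5b = -54 and -3a + 11b = 0.
Solving simultaneously gives a = 99/8, b = 27/8.

a = 99/8, b = 27/8, maximum C = -81/2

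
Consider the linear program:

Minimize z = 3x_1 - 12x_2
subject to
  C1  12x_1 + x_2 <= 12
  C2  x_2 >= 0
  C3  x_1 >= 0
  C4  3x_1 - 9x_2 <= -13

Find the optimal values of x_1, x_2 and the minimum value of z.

x_1 = 0, x_2 = 12, minimum z = -144

The optimum lies where 12x_1 + x_2 = 12 and x_1 = 0.
Solving simultaneously gives x_1 = 0, x_2 = 12.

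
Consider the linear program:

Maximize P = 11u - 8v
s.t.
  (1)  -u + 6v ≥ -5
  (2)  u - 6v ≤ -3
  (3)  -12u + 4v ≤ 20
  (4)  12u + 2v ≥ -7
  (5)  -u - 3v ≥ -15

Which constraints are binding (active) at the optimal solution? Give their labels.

(2) and (5)

Extreme points and P = 11u - 8v:
  (-24/37, 29/74) → P = -380/37
  (9, 2) → P = 83
  (-17/18, 13/6) → P = -499/18
  (0, 5) → P = -40

The maximum is at (9, 2). Substituting into each constraint, equality holds for (2) and (5); the remaining constraints have slack.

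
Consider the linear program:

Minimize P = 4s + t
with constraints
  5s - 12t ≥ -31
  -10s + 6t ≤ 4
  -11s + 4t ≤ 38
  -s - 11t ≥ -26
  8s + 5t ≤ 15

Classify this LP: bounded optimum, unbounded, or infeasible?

From the feasible point (-106/13, -168/13), moving in the direction (-4, -11) keeps every constraint satisfied while P decreases without bound.

unbounded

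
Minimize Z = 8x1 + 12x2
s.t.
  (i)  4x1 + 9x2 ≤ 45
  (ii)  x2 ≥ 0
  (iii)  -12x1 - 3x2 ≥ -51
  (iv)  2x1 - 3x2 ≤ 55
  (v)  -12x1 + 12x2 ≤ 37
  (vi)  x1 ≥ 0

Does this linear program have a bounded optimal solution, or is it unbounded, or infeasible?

bounded optimum

Corner points and Z = 8x1 + 12x2:
  (27/8, 7/2) → Z = 69
  (69/52, 172/39) → Z = 826/13
  (17/4, 0) → Z = 34
  (0, 0) → Z = 0
  (0, 37/12) → Z = 37
The feasible region has finitely many vertices and no improving ray; the minimum is 0 at (0, 0).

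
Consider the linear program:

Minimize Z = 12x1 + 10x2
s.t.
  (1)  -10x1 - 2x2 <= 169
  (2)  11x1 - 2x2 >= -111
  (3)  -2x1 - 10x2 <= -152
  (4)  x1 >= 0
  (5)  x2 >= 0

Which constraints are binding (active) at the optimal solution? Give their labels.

Feasible corners and Z = 12x1 + 10x2:
  (0, 111/2) → Z = 555
  (0, 76/5) → Z = 152
  (76, 0) → Z = 912
The feasible region is unbounded (it extends along (1, 0), (2, 11)), but Z strictly increases along every unbounded feasible direction, so there is no improving ray and the minimum is attained at a vertex.

The minimum is at (0, 76/5). Substituting into each constraint, equality holds for (3) and (4); the remaining constraints have slack.

(3) and (4)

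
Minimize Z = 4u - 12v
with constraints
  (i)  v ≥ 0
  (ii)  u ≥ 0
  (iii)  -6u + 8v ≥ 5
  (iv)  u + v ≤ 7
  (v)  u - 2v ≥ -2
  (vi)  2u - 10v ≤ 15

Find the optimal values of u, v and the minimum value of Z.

u = 3/2, v = 7/4, minimum Z = -15

Feasible corners and Z = 4u - 12v:
  (0, 5/8) → Z = -15/2
  (0, 1) → Z = -12
  (3/2, 7/4) → Z = -15

At the optimal vertex, -6u + 8v = 5 and u - 2v = -2.
Solving simultaneously gives u = 3/2, v = 7/4.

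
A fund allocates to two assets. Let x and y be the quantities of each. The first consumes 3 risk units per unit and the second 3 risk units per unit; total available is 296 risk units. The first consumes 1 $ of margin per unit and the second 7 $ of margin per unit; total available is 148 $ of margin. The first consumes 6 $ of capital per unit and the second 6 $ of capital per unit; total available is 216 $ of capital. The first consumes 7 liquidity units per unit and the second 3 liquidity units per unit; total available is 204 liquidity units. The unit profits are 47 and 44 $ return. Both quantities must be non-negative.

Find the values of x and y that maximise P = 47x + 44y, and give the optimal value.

x = 24, y = 12, maximum P = 1656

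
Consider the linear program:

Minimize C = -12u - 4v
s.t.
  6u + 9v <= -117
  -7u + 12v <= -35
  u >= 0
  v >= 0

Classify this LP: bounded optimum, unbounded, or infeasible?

The boundaries 6u + 9v = -117 and u = 0 meet at (0, -13), but that point violates v ≥ 0. Every candidate vertex is excluded by some other constraint, so the feasible region is empty.

infeasible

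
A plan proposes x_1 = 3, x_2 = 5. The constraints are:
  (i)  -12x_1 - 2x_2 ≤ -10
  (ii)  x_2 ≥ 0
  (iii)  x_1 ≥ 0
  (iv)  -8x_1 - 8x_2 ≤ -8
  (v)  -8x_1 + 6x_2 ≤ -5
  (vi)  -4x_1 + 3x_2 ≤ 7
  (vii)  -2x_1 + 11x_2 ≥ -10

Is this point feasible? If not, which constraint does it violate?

Constraint (v): -8x_1 + 6x_2 = 6, which is not ≤ -5. All other constraints are satisfied.

not feasible — violates (v)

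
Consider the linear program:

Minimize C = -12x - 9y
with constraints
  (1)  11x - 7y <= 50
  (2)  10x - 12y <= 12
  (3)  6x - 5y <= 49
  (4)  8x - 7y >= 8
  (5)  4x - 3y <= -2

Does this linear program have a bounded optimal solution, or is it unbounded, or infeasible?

The boundaries 11x - 7y = 50 and 10x - 12y = 12 meet at (258/31, 184/31), but that point violates 4x - 3y ≤ -2. Every candidate vertex is excluded by some other constraint, so the feasible region is empty.

infeasible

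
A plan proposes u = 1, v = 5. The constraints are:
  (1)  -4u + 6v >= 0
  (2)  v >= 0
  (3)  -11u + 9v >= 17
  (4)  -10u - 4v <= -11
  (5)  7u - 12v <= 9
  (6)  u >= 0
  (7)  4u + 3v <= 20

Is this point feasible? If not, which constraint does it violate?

feasible

(1): 26 ≥ 0 ✓
(2): 5 ≥ 0 ✓
(3): 34 ≥ 17 ✓
(4): -30 ≤ -11 ✓
(5): -53 ≤ 9 ✓
(6): 1 ≥ 0 ✓
(7): 19 ≤ 20 ✓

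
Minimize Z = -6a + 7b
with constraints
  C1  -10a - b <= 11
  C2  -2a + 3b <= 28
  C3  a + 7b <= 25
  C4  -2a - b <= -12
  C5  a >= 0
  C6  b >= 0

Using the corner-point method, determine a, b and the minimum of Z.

a = 25, b = 0, minimum Z = -150

The optimum lies where a + 7b = 25 and b = 0.
Solving simultaneously gives a = 25, b = 0.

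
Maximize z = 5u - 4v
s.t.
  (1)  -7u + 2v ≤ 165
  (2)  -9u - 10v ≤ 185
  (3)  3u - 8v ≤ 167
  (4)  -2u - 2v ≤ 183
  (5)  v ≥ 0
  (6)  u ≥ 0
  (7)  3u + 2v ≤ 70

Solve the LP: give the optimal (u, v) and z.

u = 70/3, v = 0, maximum z = 350/3

Vertices and z = 5u - 4v:
  (0, 0) → z = 0
  (70/3, 0) → z = 350/3
  (0, 35) → z = -140

The optimum lies where v = 0 and 3u + 2v = 70.
Solving simultaneously gives u = 70/3, v = 0.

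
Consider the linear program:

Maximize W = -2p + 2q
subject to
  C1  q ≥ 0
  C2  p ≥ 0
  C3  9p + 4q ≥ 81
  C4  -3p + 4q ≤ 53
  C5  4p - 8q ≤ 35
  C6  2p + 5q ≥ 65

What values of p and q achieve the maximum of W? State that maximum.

Corner points and W = -2p + 2q:
  (7/3, 15) → W = 76/3
  (145/37, 423/37) → W = 556/37
  (695/36, 95/18) → W = -505/18
The feasible region is unbounded (it extends along (2, 1), (4, 3)), but W strictly decreases along every unbounded feasible direction, so there is no improving ray and the maximum is attained at a vertex.

p = 7/3, q = 15, maximum W = 76/3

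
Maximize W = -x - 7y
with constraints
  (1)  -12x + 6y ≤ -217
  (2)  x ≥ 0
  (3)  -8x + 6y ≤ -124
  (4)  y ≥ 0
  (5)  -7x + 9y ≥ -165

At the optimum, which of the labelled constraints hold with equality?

(1) and (4)

Vertices and W = -x - 7y:
  (93/4, 31/3) → W = -1147/12
  (217/12, 0) → W = -217/12
  (165/7, 0) → W = -165/7
The feasible region is unbounded (it extends along (9, 7), (3, 4)), but W strictly decreases along every unbounded feasible direction, so there is no improving ray and the maximum is attained at a vertex.

The maximum is at (217/12, 0). Substituting into each constraint, equality holds for (1) and (4); the remaining constraints have slack.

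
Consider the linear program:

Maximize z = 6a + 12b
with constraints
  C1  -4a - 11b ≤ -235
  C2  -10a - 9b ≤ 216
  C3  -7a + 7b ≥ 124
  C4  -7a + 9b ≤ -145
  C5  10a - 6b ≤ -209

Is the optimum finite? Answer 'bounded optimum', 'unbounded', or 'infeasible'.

infeasible

The boundaries -4a - 11b = -235 and -10a - 9b = 216 meet at (-4491/74, 1607/37), but that point violates -7a + 9b ≤ -145. Every candidate vertex is excluded by some other constraint, so the feasible region is empty.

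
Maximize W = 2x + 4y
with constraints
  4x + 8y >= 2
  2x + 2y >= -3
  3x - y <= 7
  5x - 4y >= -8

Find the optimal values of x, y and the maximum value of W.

Corner points and W = 2x + 4y:
  (29/14, -11/14) → W = 1
  (-1, 3/4) → W = 1
  (36/7, 59/7) → W = 44

The optimum lies where 3x - y = 7 and 5x - 4y = -8.
Solving simultaneously gives x = 36/7, y = 59/7.

x = 36/7, y = 59/7, maximum W = 44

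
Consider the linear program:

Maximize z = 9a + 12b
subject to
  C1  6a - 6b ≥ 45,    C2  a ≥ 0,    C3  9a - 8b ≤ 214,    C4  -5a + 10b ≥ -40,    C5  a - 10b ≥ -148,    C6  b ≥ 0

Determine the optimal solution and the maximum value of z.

a = 1662/41, b = 773/41, maximum z = 24234/41

Feasible corners and z = 9a + 12b:
  (223/9, 311/18) → z = 1291/3
  (15/2, 0) → z = 135/2
  (182/5, 71/5) → z = 498
  (1662/41, 773/41) → z = 24234/41
  (8, 0) → z = 72

At the optimal vertex, 9a - 8b = 214 and a - 10b = -148.
Solving simultaneously gives a = 1662/41, b = 773/41.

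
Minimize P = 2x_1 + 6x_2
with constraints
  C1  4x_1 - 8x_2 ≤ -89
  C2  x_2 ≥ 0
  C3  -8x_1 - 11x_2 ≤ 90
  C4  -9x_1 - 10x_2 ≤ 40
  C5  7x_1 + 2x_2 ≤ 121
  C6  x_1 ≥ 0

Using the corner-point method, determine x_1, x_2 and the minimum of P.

Corner points and P = 2x_1 + 6x_2:
  (395/32, 1107/64) → P = 4111/32
  (0, 89/8) → P = 267/4
  (0, 121/2) → P = 363

x_1 = 0, x_2 = 89/8, minimum P = 267/4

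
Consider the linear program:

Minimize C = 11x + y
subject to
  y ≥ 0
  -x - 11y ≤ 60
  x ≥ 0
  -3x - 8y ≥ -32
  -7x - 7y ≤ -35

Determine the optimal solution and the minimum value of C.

Extreme points and C = 11x + y:
  (32/3, 0) → C = 352/3
  (5, 0) → C = 55
  (8/5, 17/5) → C = 21

x = 8/5, y = 17/5, minimum C = 21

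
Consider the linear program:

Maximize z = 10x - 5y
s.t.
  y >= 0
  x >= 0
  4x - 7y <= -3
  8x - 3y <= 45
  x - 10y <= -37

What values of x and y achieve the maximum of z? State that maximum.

x = 81/11, y = 51/11, maximum z = 555/11

The feasible region is unbounded (it extends along (0, 1), (3, 8)), but z strictly decreases along every unbounded feasible direction, so there is no improving ray and the maximum is attained at a vertex.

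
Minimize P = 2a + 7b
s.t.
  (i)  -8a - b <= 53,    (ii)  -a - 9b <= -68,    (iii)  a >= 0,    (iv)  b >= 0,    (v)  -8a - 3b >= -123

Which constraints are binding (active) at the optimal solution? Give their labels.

(ii) and (iii)

Extreme points and P = 2a + 7b:
  (0, 68/9) → P = 476/9
  (301/23, 421/69) → P = 4753/69
  (0, 41) → P = 287

The minimum is at (0, 68/9). Substituting into each constraint, equality holds for (ii) and (iii); the remaining constraints have slack.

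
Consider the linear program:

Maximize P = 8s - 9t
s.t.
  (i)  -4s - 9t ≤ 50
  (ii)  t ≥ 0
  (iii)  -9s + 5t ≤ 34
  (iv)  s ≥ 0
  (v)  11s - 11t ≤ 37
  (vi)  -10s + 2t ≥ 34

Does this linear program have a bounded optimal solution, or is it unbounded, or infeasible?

The boundaries t = 0 and -9s + 5t = 34 meet at (-34/9, 0), but that point violates s ≥ 0. Every candidate vertex is excluded by some other constraint, so the feasible region is empty.

infeasible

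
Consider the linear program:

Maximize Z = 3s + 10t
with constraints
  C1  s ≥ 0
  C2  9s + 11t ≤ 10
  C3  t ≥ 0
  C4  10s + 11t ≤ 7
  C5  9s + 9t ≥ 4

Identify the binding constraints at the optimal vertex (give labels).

C1 and C4

Corner points and Z = 3s + 10t:
  (0, 7/11) → Z = 70/11
  (0, 4/9) → Z = 40/9
  (7/10, 0) → Z = 21/10
  (4/9, 0) → Z = 4/3

The maximum is at (0, 7/11). Substituting into each constraint, equality holds for C1 and C4; the remaining constraints have slack.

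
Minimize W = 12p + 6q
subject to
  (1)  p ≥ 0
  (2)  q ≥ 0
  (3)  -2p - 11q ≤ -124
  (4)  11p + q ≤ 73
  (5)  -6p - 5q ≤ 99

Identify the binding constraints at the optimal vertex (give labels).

(1) and (3)

Feasible corners and W = 12p + 6q:
  (0, 124/11) → W = 744/11
  (0, 73) → W = 438
  (97/17, 174/17) → W = 2208/17

The minimum is at (0, 124/11). Substituting into each constraint, equality holds for (1) and (3); the remaining constraints have slack.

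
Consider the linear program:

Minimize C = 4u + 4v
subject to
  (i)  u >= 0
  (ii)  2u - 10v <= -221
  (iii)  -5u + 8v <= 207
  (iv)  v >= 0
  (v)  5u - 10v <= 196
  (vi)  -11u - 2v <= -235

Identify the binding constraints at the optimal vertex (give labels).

Vertices and C = 4u + 4v:
  (139, 499/10) → C = 3778/5
  (318/19, 967/38) → C = 3206/19
  (733/49, 1726/49) → C = 9836/49
The feasible region is unbounded (it extends along (2, 1), (8, 5)), but C strictly increases along every unbounded feasible direction, so there is no improving ray and the minimum is attained at a vertex.

The minimum is at (318/19, 967/38). Substituting into each constraint, equality holds for (ii) and (vi); the remaining constraints have slack.

(ii) and (vi)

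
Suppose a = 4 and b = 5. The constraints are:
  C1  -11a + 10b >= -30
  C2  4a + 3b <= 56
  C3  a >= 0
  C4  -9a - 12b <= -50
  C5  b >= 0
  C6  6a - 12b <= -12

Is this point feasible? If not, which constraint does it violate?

C1: 6 ≥ -30 ✓
C2: 31 ≤ 56 ✓
C3: 4 ≥ 0 ✓
C4: -96 ≤ -50 ✓
C5: 5 ≥ 0 ✓
C6: -36 ≤ -12 ✓

feasible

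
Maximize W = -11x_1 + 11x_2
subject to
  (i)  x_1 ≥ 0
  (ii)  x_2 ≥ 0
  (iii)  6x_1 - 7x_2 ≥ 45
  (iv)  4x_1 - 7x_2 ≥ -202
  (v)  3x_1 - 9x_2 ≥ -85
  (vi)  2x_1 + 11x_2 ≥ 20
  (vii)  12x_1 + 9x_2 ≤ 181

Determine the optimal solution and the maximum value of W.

x_1 = 127/16, x_2 = 3/8, maximum W = -1331/16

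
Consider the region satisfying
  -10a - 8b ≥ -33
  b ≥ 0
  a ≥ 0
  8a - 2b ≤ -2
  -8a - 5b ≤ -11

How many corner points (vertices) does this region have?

4

Intersecting each pair of boundary lines and keeping only the points that satisfy every inequality leaves:
  (0, 33/8)
  (25/42, 71/21)
  (0, 11/5)
  (3/14, 13/7)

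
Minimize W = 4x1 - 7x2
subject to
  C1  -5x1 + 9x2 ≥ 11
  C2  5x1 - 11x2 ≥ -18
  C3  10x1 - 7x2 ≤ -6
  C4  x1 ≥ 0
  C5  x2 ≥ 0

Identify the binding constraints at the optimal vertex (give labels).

Feasible corners and W = 4x1 - 7x2:
  (23/55, 16/11) → W = -468/55
  (0, 11/9) → W = -77/9
  (4/5, 2) → W = -54/5
  (0, 18/11) → W = -126/11

The minimum is at (0, 18/11). Substituting into each constraint, equality holds for C2 and C4; the remaining constraints have slack.

C2 and C4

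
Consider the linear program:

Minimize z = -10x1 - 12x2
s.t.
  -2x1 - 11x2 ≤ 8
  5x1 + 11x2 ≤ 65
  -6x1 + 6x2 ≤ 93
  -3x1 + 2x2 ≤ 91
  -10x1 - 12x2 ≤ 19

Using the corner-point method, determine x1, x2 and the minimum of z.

Vertices and z = -10x1 - 12x2:
  (73/3, -170/33) → z = -5990/33
  (-113/86, -21/43) → z = 19
  (-211/32, 285/32) → z = -655/16
  (-205/22, 68/11) → z = 19

At the optimal vertex, -2x1 - 11x2 = 8 and 5x1 + 11x2 = 65.
Solving simultaneously gives x1 = 73/3, x2 = -170/33.

x1 = 73/3, x2 = -170/33, minimum z = -5990/33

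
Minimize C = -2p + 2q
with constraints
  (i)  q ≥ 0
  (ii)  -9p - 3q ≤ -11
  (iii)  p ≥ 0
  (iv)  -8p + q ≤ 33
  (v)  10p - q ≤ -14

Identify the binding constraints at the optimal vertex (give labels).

(iii) and (v)

Corner points and C = -2p + 2q:
  (0, 33) → C = 66
  (0, 14) → C = 28
  (19/2, 109) → C = 199

The minimum is at (0, 14). Substituting into each constraint, equality holds for (iii) and (v); the remaining constraints have slack.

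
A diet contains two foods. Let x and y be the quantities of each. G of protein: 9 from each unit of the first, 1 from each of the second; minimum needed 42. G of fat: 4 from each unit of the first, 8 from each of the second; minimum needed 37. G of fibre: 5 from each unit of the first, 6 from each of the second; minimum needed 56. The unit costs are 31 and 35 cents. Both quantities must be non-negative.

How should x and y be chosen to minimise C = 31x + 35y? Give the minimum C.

x = 4, y = 6, minimum C = 334

Feasible corners and C = 31x + 35y:
  (0, 42) → C = 1470
  (56/5, 0) → C = 1736/5
  (4, 6) → C = 334
The feasible region is unbounded (it extends along (0, 1), (1, 0)), but C strictly increases along every unbounded feasible direction, so there is no improving ray and the minimum is attained at a vertex.

The binding constraints are 9x + y = 42 and 5x + 6y = 56.
Solving simultaneously gives x = 4, y = 6.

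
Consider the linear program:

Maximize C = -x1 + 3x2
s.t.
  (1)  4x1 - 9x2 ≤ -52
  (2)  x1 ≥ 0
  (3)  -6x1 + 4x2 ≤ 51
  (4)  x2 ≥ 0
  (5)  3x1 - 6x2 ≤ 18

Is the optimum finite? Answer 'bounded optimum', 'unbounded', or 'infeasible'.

From the feasible point (0, 52/9), moving in the direction (4, 6) keeps every constraint satisfied while C increases without bound.

unbounded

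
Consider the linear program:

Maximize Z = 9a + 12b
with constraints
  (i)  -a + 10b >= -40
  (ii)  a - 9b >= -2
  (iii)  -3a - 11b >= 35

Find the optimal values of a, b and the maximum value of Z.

a = 90/41, b = -155/41, maximum Z = -1050/41

Feasible corners and Z = 9a + 12b:
  (-380, -42) → Z = -3924
  (90/41, -155/41) → Z = -1050/41
  (-337/38, -29/38) → Z = -3381/38

The optimum lies where -a + 10b = -40 and -3a - 11b = 35.
Solving simultaneously gives a = 90/41, b = -155/41.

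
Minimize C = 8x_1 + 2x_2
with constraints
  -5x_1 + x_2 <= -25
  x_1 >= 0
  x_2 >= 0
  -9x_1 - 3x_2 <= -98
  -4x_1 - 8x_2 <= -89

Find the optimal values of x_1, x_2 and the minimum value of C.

x_1 = 173/24, x_2 = 265/24, minimum C = 319/4

Feasible corners and C = 8x_1 + 2x_2:
  (173/24, 265/24) → C = 319/4
  (89/4, 0) → C = 178
  (517/60, 409/60) → C = 2477/30
The feasible region is unbounded (it extends along (1, 5), (1, 0)), but C strictly increases along every unbounded feasible direction, so there is no improving ray and the minimum is attained at a vertex.

The binding constraints are -5x_1 + x_2 = -25 and -9x_1 - 3x_2 = -98.
Solving simultaneously gives x_1 = 173/24, x_2 = 265/24.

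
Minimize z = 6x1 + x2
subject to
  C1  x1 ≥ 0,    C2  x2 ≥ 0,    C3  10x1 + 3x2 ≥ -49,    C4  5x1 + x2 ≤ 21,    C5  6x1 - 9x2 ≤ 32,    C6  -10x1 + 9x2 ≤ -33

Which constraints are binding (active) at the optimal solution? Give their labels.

Extreme points and z = 6x1 + x2:
  (21/5, 0) → z = 126/5
  (33/10, 0) → z = 99/5
  (222/55, 9/11) → z = 1377/55

The minimum is at (33/10, 0). Substituting into each constraint, equality holds for C2 and C6; the remaining constraints have slack.

C2 and C6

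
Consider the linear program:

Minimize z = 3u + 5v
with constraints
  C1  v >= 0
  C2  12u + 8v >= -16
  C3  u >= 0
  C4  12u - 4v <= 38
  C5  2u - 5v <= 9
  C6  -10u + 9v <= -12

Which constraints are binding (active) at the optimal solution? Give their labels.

C1 and C6

Corner points and z = 3u + 5v:
  (19/6, 0) → z = 19/2
  (6/5, 0) → z = 18/5
  (147/34, 59/17) → z = 1031/34

The minimum is at (6/5, 0). Substituting into each constraint, equality holds for C1 and C6; the remaining constraints have slack.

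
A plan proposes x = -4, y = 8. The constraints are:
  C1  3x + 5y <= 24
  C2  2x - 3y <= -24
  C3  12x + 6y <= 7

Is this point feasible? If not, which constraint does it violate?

Constraint C1: 3x + 5y = 28, which is not ≤ 24. All other constraints are satisfied.

not feasible — violates C1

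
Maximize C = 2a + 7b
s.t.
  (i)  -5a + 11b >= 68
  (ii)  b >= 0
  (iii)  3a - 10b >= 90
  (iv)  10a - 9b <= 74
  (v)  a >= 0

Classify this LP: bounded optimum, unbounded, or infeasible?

infeasible

The boundaries -5a + 11b = 68 and 10a - 9b = 74 meet at (1426/65, 210/13), but that point violates 3a - 10b ≥ 90. Every candidate vertex is excluded by some other constraint, so the feasible region is empty.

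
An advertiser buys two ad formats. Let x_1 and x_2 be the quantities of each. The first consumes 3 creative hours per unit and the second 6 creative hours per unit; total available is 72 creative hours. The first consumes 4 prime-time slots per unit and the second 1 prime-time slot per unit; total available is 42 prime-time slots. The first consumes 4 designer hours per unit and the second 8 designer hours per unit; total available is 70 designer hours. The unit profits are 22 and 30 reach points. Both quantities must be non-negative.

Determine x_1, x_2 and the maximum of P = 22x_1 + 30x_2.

Corner points and P = 22x_1 + 30x_2:
  (0, 0) → P = 0
  (0, 35/4) → P = 525/2
  (21/2, 0) → P = 231
  (19/2, 4) → P = 329

The binding constraints are 4x_1 + x_2 = 42 and 4x_1 + 8x_2 = 70.
Solving simultaneously gives x_1 = 19/2, x_2 = 4.

x_1 = 19/2, x_2 = 4, maximum P = 329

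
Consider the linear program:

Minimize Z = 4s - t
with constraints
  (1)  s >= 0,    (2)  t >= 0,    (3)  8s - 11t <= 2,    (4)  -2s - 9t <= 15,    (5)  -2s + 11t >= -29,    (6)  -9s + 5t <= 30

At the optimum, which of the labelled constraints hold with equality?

Feasible corners and Z = 4s - t:
  (0, 0) → Z = 0
  (0, 6) → Z = -6
  (1/4, 0) → Z = 1
The feasible region is unbounded (it extends along (5, 9), (11, 8)), but Z strictly increases along every unbounded feasible direction, so there is no improving ray and the minimum is attained at a vertex.

The minimum is at (0, 6). Substituting into each constraint, equality holds for (1) and (6); the remaining constraints have slack.

(1) and (6)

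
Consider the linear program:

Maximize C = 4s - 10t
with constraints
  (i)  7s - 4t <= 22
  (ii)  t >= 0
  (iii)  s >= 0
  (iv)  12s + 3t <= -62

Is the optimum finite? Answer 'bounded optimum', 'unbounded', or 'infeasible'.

infeasible

The boundaries 7s - 4t = 22 and t = 0 meet at (22/7, 0), but that point violates 12s + 3t ≤ -62. Every candidate vertex is excluded by some other constraint, so the feasible region is empty.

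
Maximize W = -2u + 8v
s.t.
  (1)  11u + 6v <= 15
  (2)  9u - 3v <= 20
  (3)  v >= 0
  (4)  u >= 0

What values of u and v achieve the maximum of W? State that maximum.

At the optimal vertex, 11u + 6v = 15 and u = 0.
Solving simultaneously gives u = 0, v = 5/2.

u = 0, v = 5/2, maximum W = 20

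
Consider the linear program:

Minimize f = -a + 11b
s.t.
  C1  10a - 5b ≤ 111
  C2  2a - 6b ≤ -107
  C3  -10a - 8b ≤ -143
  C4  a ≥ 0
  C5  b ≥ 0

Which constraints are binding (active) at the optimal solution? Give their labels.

C2 and C3

Vertices and f = -a + 11b:
  (1201/50, 646/25) → f = 13011/50
  (1/38, 339/19) → f = 7457/38
  (0, 143/8) → f = 1573/8
The feasible region is unbounded (it extends along (0, 1), (1, 2)), but f strictly increases along every unbounded feasible direction, so there is no improving ray and the minimum is attained at a vertex.

The minimum is at (1/38, 339/19). Substituting into each constraint, equality holds for C2 and C3; the remaining constraints have slack.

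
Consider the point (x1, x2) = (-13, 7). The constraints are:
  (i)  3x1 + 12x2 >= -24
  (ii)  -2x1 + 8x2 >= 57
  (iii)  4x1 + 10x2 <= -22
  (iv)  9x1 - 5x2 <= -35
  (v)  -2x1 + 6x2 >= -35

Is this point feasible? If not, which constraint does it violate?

Constraint (iii): 4x1 + 10x2 = 18, which is not ≤ -22. All other constraints are satisfied.

not feasible — violates (iii)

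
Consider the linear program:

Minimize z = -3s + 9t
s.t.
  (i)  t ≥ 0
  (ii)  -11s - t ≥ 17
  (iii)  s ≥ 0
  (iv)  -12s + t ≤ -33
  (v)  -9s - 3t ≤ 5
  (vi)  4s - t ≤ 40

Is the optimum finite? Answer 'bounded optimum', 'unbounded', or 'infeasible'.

The boundaries t = 0 and -12s + t = -33 meet at (11/4, 0), but that point violates -11s - t ≥ 17. Every candidate vertex is excluded by some other constraint, so the feasible region is empty.

infeasible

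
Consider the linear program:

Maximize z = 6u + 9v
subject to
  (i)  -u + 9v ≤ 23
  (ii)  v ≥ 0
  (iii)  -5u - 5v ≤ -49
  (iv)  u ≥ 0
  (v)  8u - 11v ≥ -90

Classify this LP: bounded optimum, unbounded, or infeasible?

unbounded

From the feasible point (163/25, 82/25), moving in the direction (1, 0) keeps every constraint satisfied while z increases without bound.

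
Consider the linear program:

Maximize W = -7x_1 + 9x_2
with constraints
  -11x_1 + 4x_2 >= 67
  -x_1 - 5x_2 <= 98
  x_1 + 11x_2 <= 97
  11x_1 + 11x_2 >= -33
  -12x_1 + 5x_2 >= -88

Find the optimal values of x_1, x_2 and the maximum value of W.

Corner points and W = -7x_1 + 9x_2:
  (-349/125, 1134/125) → W = 12649/125
  (-79/15, 34/15) → W = 859/15
  (-13, 10) → W = 181

At the optimal vertex, x_1 + 11x_2 = 97 and 11x_1 + 11x_2 = -33.
Solving simultaneously gives x_1 = -13, x_2 = 10.

x_1 = -13, x_2 = 10, maximum W = 181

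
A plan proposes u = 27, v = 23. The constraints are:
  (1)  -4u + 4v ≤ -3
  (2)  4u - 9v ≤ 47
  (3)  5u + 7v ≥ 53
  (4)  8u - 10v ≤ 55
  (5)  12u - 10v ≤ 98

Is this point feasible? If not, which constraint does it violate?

feasible

(1): -16 ≤ -3 ✓
(2): -99 ≤ 47 ✓
(3): 296 ≥ 53 ✓
(4): -14 ≤ 55 ✓
(5): 94 ≤ 98 ✓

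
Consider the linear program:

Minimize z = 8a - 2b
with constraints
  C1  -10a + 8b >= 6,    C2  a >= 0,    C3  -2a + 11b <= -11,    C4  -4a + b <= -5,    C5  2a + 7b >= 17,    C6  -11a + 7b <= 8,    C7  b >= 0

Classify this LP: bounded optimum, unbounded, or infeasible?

The boundaries -10a + 8b = 6 and -4a + b = -5 meet at (23/11, 37/11), but that point violates -2a + 11b ≤ -11. Every candidate vertex is excluded by some other constraint, so the feasible region is empty.

infeasible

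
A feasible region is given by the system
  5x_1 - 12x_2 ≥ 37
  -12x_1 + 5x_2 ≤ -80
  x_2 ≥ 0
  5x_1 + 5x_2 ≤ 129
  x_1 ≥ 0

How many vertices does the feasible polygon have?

3

Intersecting each pair of boundary lines and keeping only the points that satisfy every inequality leaves:
  (37/5, 0)
  (1733/85, 92/17)
  (129/5, 0)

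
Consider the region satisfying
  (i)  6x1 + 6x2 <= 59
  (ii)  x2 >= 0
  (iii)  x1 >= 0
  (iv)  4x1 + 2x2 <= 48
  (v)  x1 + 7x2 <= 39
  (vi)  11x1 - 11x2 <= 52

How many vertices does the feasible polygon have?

5

Intersecting each pair of boundary lines and keeping only the points that satisfy every inequality leaves:
  (179/36, 175/36)
  (961/132, 337/132)
  (0, 0)
  (52/11, 0)
  (0, 39/7)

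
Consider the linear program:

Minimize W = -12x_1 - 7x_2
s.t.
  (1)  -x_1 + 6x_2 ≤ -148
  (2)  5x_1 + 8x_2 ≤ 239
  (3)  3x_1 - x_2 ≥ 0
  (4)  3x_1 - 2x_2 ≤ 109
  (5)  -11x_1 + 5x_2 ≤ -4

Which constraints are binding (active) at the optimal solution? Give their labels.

(1) and (4)

Corner points and W = -12x_1 - 7x_2:
  (-148/17, -444/17) → W = 4884/17
  (179/8, -335/16) → W = -1951/16
  (-109/3, -109) → W = 1199

The minimum is at (179/8, -335/16). Substituting into each constraint, equality holds for (1) and (4); the remaining constraints have slack.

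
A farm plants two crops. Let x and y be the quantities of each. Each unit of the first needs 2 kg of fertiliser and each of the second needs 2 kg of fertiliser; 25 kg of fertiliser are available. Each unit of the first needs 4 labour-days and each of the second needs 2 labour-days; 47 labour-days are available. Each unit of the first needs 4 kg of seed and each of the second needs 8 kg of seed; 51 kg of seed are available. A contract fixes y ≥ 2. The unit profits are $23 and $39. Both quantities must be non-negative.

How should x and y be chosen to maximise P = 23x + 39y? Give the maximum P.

x = 35/4, y = 2, maximum P = 1117/4

Corner points and P = 23x + 39y:
  (0, 51/8) → P = 1989/8
  (0, 2) → P = 78
  (35/4, 2) → P = 1117/4

The binding constraints are 4x + 8y = 51 and y = 2.
Solving simultaneously gives x = 35/4, y = 2.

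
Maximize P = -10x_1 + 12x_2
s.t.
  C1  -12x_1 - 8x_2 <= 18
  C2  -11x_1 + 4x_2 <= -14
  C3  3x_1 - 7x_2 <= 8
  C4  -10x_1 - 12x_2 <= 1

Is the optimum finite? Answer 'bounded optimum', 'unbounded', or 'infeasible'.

From the feasible point (66/65, -46/65), moving in the direction (4, 11) keeps every constraint satisfied while P increases without bound.

unbounded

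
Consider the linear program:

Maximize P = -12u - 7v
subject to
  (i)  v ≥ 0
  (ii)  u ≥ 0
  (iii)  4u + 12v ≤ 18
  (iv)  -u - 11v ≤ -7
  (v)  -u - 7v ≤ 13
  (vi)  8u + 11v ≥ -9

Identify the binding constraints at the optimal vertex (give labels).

(ii) and (iv)

Extreme points and P = -12u - 7v:
  (0, 3/2) → P = -21/2
  (0, 7/11) → P = -49/11
  (57/16, 5/16) → P = -719/16

The maximum is at (0, 7/11). Substituting into each constraint, equality holds for (ii) and (iv); the remaining constraints have slack.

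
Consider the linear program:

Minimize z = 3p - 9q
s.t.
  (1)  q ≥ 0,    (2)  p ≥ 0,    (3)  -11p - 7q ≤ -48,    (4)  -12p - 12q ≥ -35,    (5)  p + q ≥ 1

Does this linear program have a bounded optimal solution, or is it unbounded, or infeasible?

The boundaries q = 0 and -11p - 7q = -48 meet at (48/11, 0), but that point violates -12p - 12q ≥ -35. Every candidate vertex is excluded by some other constraint, so the feasible region is empty.

infeasible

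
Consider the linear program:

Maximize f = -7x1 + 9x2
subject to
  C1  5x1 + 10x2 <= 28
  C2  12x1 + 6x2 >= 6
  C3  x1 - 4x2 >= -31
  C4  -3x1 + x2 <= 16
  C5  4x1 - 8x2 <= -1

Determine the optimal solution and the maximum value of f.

Feasible corners and f = -7x1 + 9x2:
  (-6/5, 17/5) → f = 39
  (107/40, 117/80) → f = -89/16
  (7/20, 3/10) → f = 1/4

x1 = -6/5, x2 = 17/5, maximum f = 39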